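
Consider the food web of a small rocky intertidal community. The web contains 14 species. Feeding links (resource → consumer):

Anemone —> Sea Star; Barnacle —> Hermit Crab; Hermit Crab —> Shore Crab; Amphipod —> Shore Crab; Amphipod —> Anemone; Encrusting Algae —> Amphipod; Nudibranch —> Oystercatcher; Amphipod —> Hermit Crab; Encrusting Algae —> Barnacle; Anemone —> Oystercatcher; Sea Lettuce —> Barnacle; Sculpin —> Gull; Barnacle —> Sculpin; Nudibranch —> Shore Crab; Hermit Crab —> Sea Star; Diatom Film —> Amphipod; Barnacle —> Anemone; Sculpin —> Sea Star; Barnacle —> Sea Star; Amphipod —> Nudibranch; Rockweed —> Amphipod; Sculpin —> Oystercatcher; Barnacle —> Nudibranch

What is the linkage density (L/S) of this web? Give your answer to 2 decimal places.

There are L = 23 links among S = 14 species.
L/S = 23/14 = 1.6429 ≈ 1.64.

L/S = 1.64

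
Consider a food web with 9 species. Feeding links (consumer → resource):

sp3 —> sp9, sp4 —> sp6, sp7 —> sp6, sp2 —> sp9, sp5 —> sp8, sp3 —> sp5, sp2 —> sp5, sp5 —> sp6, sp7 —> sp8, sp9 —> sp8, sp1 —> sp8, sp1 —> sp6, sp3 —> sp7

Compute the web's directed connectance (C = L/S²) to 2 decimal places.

C = 0.16

The web has S = 9 species and L = 13 feeding links.
C = L / S² = 13 / 81 = 0.1605 ≈ 0.16.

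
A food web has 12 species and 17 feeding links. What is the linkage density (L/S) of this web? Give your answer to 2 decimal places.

There are L = 17 links among S = 12 species.
L/S = 17/12 = 1.4167 ≈ 1.42.

L/S = 1.42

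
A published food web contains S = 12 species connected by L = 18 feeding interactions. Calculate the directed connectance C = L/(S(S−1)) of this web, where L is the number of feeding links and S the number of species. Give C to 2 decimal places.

The web has S = 12 species and L = 18 feeding links.
C = L / (S(S−1)) = 18 / 132 = 0.1364 ≈ 0.14.

C = 0.14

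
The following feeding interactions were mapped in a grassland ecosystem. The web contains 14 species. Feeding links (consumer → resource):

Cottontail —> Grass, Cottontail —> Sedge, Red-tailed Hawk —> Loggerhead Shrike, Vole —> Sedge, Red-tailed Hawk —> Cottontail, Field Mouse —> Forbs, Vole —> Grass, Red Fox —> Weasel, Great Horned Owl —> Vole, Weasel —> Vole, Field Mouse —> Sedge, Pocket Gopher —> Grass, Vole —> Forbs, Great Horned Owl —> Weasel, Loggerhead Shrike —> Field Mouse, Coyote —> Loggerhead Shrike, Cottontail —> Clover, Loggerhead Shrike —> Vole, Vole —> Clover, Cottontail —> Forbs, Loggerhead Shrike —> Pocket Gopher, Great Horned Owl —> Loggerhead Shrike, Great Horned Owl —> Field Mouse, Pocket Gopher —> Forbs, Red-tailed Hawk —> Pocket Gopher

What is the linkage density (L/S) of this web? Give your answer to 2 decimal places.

There are L = 25 links among S = 14 species.
L/S = 25/14 = 1.7857 ≈ 1.79.

L/S = 1.79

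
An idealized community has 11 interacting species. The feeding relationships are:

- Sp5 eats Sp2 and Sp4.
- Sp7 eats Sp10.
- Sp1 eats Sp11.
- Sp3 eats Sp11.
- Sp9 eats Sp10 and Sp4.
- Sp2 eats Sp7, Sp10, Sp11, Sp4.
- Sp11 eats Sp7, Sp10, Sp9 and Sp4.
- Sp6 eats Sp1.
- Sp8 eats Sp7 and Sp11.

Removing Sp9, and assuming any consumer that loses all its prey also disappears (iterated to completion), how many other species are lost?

0

Remove Sp9.
Every predator of it retains at least one other prey: Sp11 still has Sp10, Sp4, Sp7.
No consumer loses all prey, so no secondary extinctions occur.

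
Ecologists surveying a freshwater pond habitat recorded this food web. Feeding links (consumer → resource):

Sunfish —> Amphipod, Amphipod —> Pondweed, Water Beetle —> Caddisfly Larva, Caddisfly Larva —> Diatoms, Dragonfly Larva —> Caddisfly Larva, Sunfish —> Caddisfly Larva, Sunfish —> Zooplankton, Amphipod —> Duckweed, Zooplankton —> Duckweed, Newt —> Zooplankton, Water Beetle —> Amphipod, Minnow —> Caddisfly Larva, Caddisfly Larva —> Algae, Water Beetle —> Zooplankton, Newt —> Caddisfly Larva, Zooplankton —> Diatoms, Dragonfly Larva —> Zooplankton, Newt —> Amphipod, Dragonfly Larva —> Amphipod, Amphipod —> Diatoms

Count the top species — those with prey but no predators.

5

Top species (has prey, but nothing eats it): Dragonfly Larva, Water Beetle, Minnow, Newt, Sunfish.
Count: 5.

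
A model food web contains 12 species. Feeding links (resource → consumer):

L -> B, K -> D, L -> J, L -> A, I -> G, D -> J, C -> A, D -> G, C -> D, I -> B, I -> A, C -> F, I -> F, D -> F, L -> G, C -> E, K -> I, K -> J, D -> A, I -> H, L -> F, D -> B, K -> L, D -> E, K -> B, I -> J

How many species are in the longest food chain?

3 species

One longest chain: K → I → F.
It has 3 species and 2 links.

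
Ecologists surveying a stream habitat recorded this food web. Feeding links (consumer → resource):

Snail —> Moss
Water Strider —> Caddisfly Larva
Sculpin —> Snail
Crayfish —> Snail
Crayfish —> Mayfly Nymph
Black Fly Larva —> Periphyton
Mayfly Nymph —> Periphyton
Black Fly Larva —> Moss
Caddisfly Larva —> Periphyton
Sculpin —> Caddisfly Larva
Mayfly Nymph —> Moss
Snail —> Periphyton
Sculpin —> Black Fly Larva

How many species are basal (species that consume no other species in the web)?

2

Basal species (no prey listed): Periphyton, Moss.
Count: 2.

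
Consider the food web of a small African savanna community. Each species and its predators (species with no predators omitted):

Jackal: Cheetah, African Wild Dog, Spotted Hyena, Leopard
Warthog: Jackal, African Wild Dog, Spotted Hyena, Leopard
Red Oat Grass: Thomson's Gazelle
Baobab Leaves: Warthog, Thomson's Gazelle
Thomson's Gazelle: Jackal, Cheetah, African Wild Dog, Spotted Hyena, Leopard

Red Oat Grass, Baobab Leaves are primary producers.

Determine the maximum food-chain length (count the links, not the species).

3 links

One longest chain: Baobab Leaves → Warthog → Jackal → Cheetah.
It has 4 species and 3 links.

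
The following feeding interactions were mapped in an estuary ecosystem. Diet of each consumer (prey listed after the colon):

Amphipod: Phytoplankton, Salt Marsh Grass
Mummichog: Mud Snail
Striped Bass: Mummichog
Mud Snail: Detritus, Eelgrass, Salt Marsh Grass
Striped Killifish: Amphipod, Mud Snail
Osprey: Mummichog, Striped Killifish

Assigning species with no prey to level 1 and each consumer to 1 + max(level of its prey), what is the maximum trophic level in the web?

Basal resources (level 1): Detritus, Eelgrass, Phytoplankton, Salt Marsh Grass.
Detritus → Mud Snail → Mummichog → Osprey gives Osprey level 4.
No species has a prey at level 4, so no species reaches level 5.

4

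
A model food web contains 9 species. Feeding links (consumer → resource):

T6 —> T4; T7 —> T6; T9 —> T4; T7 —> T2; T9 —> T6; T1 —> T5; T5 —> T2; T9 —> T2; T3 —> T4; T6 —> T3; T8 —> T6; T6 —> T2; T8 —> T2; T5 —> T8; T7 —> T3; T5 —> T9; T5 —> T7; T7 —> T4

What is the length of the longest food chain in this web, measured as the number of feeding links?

5 links

One longest chain: T4 → T3 → T6 → T8 → T5 → T1.
It has 6 species and 5 links.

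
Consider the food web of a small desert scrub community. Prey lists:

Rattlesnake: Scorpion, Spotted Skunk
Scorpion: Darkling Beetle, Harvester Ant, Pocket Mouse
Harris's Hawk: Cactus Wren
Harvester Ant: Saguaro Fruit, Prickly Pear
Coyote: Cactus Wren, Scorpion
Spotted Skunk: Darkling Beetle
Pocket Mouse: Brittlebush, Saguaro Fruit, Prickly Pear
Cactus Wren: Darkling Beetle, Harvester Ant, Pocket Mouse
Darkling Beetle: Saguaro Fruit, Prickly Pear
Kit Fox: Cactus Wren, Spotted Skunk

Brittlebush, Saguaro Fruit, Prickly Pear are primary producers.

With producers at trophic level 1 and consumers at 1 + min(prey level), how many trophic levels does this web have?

4

Producers (level 1): Brittlebush, Saguaro Fruit, Prickly Pear.
Following each consumer down to its lowest-level prey: Saguaro Fruit → Darkling Beetle → Cactus Wren → Harris's Hawk (levels 1 through 4).
All prey of Harris's Hawk (Cactus Wren 3) are at level 3 or above, so Harris's Hawk is at level 1 + 3 = 4.
Every consumer has at least one prey at level 3 or below, so none exceeds level 4.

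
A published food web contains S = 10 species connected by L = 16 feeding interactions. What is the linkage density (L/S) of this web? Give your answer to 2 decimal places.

There are L = 16 links among S = 10 species.
L/S = 16/10 = 1.6000 ≈ 1.60.

L/S = 1.60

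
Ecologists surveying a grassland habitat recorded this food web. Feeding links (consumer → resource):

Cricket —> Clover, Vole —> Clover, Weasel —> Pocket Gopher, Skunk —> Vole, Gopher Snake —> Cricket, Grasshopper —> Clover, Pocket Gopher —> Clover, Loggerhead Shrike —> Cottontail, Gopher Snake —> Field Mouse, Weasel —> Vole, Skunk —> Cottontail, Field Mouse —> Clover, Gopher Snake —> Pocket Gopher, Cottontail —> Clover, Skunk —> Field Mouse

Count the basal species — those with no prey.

Basal species (no prey listed): Clover.
Count: 1.

1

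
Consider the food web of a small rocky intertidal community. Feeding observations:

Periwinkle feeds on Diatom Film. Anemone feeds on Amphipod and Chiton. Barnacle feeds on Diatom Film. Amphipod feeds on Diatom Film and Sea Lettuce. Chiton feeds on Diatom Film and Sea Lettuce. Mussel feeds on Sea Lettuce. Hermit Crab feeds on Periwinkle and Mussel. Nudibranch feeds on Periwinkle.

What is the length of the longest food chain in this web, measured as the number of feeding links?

One longest chain: Diatom Film → Periwinkle → Nudibranch.
It has 3 species and 2 links.

2 links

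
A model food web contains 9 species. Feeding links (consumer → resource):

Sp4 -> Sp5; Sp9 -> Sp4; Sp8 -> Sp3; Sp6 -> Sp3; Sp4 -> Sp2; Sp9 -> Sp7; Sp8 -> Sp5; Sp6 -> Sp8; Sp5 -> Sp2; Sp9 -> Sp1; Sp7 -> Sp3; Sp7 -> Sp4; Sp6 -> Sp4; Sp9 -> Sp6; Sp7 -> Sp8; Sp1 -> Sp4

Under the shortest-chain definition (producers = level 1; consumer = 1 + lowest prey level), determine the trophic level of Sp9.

Sp2 is a producer → level 1.
Sp4 eats Sp2 → level 2.
Sp9 eats Sp4 → level 3.
No prey of Sp9 is below level 2, so 3 is the minimum.

Trophic level 3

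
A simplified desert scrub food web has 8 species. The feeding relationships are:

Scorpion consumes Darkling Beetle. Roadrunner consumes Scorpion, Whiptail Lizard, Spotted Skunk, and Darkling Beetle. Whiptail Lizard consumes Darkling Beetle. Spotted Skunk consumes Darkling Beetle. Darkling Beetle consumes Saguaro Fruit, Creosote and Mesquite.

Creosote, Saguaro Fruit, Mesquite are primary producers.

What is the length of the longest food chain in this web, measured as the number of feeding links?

3 links

One longest chain: Creosote → Darkling Beetle → Spotted Skunk → Roadrunner.
It has 4 species and 3 links.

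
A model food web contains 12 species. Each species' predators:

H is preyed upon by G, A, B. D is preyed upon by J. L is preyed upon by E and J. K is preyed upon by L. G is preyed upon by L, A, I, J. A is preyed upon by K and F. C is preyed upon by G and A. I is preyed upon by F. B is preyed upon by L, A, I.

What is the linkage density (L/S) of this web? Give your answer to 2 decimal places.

L/S = 1.58

There are L = 19 links among S = 12 species.
L/S = 19/12 = 1.5833 ≈ 1.58.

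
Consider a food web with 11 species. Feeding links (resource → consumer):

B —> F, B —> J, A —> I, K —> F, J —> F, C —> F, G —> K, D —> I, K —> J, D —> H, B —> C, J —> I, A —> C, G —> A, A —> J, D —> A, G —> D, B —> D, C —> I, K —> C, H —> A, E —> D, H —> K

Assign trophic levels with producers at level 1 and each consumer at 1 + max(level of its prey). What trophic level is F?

G is a producer → level 1.
D eats G (level 1); other prey at levels: B 1, E 1 → level 2.
H eats D → level 3.
K eats H (level 3); other prey at levels: G 1 → level 4.
J eats K (level 4); other prey at levels: B 1, A 4 → level 5.
F eats J (level 5); other prey at levels: B 1, K 4, C 5 → level 6.

Trophic level 6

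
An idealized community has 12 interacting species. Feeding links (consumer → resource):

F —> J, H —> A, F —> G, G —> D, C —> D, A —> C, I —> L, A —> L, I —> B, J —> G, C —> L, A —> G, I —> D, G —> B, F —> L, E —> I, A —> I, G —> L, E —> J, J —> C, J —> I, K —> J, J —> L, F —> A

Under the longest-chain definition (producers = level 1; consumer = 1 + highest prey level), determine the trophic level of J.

D is a producer → level 1.
C eats D (level 1); other prey at levels: L 1 → level 2.
J eats C (level 2); other prey at levels: L 1, I 2, G 2 → level 3.

Trophic level 3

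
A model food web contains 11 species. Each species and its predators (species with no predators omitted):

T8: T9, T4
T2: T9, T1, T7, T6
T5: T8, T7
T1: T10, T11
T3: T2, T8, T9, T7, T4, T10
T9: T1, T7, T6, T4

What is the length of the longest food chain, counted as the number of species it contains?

One longest chain: T3 → T2 → T9 → T1 → T10.
It has 5 species and 4 links.

5 species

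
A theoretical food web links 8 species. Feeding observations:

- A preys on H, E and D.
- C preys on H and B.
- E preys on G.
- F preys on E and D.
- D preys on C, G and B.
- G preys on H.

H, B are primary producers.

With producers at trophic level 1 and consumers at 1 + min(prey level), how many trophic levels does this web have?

3

Producers (level 1): H, B.
Following each consumer down to its lowest-level prey: H → G → E (levels 1 through 3).
All prey of E (G 2) are at level 2 or above, so E is at level 1 + 2 = 3.
Every consumer has at least one prey at level 2 or below, so none exceeds level 3.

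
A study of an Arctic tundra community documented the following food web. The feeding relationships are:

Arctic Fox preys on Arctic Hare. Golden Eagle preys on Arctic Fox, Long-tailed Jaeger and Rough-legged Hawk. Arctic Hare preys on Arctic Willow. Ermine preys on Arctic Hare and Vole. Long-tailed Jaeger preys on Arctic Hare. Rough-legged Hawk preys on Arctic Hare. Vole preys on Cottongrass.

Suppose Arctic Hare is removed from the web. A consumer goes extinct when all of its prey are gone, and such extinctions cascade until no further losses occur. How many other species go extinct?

Remove Arctic Hare.
Round 1: Long-tailed Jaeger (all prey gone), Arctic Fox (all prey gone), Rough-legged Hawk (all prey gone) → extinct.
Round 2: Golden Eagle (all prey gone) → extinct.
No further losses. Total secondary extinctions: 4.

4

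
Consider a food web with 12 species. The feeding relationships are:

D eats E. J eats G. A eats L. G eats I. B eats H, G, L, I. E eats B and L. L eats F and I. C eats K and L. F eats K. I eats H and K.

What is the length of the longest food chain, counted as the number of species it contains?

6 species

One longest chain: K → F → L → B → E → D.
It has 6 species and 5 links.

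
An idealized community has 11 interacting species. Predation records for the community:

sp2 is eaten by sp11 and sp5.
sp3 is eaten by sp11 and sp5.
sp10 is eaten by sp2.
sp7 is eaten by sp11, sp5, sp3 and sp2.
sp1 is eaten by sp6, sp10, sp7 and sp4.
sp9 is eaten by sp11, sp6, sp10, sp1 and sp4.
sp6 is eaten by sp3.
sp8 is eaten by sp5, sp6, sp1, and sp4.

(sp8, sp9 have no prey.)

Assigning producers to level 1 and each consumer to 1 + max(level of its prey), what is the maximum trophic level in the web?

5

Producers (level 1): sp8, sp9.
sp8 → sp1 → sp6 → sp3 → sp5 gives sp5 level 5.
No species has a prey at level 5, so no species reaches level 6.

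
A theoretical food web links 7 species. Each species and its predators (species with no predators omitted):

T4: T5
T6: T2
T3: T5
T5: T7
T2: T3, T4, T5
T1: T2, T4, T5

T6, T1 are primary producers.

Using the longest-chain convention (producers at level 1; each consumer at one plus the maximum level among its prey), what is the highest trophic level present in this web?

Producers (level 1): T6, T1.
T6 → T2 → T3 → T5 → T7 gives T7 level 5.
No species has a prey at level 5, so no species reaches level 6.

5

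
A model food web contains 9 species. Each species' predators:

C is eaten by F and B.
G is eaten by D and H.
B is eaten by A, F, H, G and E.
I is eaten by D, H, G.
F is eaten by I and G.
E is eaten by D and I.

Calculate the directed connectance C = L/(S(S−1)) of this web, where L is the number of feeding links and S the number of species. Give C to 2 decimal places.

The web has S = 9 species and L = 16 feeding links.
C = L / (S(S−1)) = 16 / 72 = 0.2222 ≈ 0.22.

C = 0.22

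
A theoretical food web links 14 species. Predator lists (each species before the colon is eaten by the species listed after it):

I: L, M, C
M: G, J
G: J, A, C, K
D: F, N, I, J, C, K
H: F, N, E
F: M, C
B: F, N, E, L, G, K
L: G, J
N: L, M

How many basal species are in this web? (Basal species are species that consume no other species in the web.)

Basal species (no prey listed): H, B, D.
Count: 3.

3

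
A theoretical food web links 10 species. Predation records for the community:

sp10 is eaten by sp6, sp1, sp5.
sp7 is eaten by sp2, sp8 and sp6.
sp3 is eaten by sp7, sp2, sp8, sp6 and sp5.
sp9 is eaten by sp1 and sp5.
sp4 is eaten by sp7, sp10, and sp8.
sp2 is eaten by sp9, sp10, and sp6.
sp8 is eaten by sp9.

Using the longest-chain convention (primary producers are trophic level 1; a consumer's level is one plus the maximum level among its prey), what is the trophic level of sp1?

Trophic level 5

sp3 is a producer → level 1.
sp7 eats sp3 (level 1); other prey at levels: sp4 1 → level 2.
sp8 eats sp7 (level 2); other prey at levels: sp3 1, sp4 1 → level 3.
sp9 eats sp8 (level 3); other prey at levels: sp2 3 → level 4.
sp1 eats sp9 (level 4); other prey at levels: sp10 4 → level 5.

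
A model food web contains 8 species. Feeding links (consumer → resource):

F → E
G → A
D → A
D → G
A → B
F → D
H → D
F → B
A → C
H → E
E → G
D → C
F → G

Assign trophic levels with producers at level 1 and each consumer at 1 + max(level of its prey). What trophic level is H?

C is a producer → level 1.
A eats C (level 1); other prey at levels: B 1 → level 2.
G eats A → level 3.
D eats G (level 3); other prey at levels: C 1, A 2 → level 4.
H eats D (level 4); other prey at levels: E 4 → level 5.

Trophic level 5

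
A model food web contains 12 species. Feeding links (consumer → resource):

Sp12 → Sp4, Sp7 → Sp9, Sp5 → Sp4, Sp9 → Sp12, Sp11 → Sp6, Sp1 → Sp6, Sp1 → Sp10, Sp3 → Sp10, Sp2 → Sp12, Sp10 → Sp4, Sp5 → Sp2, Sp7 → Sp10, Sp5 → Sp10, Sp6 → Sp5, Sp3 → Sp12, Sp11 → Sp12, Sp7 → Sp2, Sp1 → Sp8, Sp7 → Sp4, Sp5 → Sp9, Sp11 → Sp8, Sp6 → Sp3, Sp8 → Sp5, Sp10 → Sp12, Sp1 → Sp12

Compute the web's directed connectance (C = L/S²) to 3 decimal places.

C = 0.174

The web has S = 12 species and L = 25 feeding links.
C = L / S² = 25 / 144 = 0.1736 ≈ 0.174.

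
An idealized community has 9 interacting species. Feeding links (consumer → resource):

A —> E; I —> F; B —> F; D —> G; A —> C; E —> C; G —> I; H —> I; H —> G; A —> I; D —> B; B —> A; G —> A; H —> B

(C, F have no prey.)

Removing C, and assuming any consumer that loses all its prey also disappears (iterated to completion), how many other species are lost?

Remove C.
Round 1: E (all prey gone) → extinct.
No further losses. Total secondary extinctions: 1.

1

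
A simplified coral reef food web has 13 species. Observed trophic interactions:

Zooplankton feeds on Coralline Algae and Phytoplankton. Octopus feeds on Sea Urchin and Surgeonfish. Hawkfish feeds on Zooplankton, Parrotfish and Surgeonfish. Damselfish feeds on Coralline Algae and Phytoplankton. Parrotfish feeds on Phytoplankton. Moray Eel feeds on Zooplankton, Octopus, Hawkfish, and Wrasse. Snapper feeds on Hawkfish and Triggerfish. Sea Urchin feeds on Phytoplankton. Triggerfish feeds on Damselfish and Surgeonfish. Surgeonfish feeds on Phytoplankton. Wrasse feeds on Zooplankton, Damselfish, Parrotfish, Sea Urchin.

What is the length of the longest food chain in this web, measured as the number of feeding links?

3 links

One longest chain: Phytoplankton → Surgeonfish → Triggerfish → Snapper.
It has 4 species and 3 links.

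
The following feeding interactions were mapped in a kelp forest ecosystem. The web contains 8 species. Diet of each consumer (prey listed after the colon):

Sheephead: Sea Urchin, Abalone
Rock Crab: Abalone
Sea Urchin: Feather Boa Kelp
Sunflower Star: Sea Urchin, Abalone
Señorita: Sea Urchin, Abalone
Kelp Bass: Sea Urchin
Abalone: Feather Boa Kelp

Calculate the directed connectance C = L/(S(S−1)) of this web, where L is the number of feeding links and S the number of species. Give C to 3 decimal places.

The web has S = 8 species and L = 10 feeding links.
C = L / (S(S−1)) = 10 / 56 = 0.1786 ≈ 0.179.

C = 0.179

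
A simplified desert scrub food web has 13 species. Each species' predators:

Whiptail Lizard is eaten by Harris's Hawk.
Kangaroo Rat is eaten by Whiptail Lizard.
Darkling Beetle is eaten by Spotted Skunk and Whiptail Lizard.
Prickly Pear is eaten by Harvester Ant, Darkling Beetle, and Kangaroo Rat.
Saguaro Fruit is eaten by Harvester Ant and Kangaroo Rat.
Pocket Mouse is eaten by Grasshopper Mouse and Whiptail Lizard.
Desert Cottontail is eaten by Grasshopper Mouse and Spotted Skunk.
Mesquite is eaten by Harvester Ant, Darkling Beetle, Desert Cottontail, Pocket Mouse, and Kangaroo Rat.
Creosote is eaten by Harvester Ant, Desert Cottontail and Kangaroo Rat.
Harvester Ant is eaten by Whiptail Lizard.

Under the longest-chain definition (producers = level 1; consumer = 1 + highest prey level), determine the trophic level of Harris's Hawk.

Mesquite is a producer → level 1.
Darkling Beetle eats Mesquite (level 1); other prey at levels: Prickly Pear 1 → level 2.
Whiptail Lizard eats Darkling Beetle (level 2); other prey at levels: Pocket Mouse 2, Kangaroo Rat 2, Harvester Ant 2 → level 3.
Harris's Hawk eats Whiptail Lizard → level 4.

Trophic level 4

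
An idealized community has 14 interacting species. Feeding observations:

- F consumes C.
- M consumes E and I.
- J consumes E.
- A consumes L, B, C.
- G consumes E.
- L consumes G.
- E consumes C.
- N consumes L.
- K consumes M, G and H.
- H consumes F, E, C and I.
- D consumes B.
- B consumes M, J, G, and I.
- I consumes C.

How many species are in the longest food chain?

5 species

One longest chain: C → E → J → B → A.
It has 5 species and 4 links.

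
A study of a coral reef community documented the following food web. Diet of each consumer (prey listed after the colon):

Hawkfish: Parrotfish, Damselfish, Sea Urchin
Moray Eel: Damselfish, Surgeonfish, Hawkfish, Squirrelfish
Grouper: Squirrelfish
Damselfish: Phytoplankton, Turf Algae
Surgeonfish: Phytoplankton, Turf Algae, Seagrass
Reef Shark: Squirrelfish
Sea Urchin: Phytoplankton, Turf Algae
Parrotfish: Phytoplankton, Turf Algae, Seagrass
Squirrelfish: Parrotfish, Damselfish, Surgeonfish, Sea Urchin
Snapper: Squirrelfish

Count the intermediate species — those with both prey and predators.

6

Intermediate species (has both prey and predators): Parrotfish, Damselfish, Surgeonfish, Sea Urchin, Hawkfish, Squirrelfish.
Count: 6.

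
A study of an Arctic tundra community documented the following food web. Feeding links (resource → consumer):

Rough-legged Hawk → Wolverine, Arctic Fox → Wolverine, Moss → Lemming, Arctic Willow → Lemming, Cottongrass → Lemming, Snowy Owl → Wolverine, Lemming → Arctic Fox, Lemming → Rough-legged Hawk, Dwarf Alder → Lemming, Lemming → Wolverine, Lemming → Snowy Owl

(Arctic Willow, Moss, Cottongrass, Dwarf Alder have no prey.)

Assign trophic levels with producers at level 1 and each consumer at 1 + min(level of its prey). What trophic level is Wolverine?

Arctic Willow is a producer → level 1.
Lemming eats Arctic Willow → level 2.
Wolverine eats Lemming → level 3.
No prey of Wolverine is below level 2, so 3 is the minimum.

Trophic level 3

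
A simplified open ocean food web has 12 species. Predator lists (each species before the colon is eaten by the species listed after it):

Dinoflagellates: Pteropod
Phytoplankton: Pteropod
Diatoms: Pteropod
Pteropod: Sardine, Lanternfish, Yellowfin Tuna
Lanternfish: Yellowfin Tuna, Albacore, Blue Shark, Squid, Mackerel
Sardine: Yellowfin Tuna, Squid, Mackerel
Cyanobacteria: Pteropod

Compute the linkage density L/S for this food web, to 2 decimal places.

L/S = 1.25

There are L = 15 links among S = 12 species.
L/S = 15/12 = 1.2500 ≈ 1.25.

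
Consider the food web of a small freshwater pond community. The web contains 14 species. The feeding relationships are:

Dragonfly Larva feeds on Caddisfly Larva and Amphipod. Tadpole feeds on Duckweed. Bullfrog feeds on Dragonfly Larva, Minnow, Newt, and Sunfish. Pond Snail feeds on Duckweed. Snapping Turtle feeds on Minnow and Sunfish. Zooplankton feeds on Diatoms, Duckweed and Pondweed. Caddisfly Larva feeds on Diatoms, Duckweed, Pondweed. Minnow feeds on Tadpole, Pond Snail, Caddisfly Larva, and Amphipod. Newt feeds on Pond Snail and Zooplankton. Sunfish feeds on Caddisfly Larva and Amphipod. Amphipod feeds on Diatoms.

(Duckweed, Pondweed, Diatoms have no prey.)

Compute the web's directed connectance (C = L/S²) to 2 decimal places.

The web has S = 14 species and L = 25 feeding links.
C = L / S² = 25 / 196 = 0.1276 ≈ 0.13.

C = 0.13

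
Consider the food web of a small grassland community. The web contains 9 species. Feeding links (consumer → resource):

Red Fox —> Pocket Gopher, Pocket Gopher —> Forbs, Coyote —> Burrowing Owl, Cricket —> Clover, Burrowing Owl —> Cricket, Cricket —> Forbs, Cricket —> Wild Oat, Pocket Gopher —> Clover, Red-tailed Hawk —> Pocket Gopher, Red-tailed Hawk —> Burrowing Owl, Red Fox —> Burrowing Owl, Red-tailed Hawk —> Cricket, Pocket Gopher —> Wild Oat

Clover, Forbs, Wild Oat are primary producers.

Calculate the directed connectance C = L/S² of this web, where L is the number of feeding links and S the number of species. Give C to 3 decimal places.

The web has S = 9 species and L = 13 feeding links.
C = L / S² = 13 / 81 = 0.1605 ≈ 0.160.

C = 0.160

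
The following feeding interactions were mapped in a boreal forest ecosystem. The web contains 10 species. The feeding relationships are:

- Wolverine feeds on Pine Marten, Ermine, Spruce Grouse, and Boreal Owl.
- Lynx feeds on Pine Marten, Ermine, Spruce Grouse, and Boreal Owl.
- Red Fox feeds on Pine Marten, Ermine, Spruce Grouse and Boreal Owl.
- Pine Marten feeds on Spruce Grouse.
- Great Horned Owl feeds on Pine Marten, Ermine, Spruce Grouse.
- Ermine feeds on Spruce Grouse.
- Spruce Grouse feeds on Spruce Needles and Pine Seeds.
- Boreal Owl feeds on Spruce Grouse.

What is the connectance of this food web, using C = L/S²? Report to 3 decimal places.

The web has S = 10 species and L = 20 feeding links.
C = L / S² = 20 / 100 = 0.2000 ≈ 0.200.

C = 0.200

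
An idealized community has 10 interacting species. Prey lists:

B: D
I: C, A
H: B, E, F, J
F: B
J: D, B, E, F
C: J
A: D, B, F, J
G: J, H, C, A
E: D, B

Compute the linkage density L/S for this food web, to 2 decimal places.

There are L = 23 links among S = 10 species.
L/S = 23/10 = 2.3000 ≈ 2.30.

L/S = 2.30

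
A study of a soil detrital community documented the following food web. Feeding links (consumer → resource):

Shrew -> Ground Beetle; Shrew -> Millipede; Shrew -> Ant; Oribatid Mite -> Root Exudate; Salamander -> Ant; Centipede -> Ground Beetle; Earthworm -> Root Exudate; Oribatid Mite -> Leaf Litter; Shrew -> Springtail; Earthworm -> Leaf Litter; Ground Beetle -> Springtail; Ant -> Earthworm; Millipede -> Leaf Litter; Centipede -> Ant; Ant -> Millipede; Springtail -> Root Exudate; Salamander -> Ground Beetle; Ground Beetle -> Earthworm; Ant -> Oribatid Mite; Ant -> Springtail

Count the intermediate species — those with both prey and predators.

6

Intermediate species (has both prey and predators): Oribatid Mite, Springtail, Millipede, Earthworm, Ant, Ground Beetle.
Count: 6.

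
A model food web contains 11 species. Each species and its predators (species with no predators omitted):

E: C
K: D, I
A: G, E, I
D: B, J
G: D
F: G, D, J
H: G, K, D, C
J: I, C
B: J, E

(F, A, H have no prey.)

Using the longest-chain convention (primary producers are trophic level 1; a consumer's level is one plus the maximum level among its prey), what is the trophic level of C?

Trophic level 6

F is a producer → level 1.
G eats F (level 1); other prey at levels: A 1, H 1 → level 2.
D eats G (level 2); other prey at levels: F 1, H 1, K 2 → level 3.
B eats D → level 4.
E eats B (level 4); other prey at levels: A 1 → level 5.
C eats E (level 5); other prey at levels: H 1, J 5 → level 6.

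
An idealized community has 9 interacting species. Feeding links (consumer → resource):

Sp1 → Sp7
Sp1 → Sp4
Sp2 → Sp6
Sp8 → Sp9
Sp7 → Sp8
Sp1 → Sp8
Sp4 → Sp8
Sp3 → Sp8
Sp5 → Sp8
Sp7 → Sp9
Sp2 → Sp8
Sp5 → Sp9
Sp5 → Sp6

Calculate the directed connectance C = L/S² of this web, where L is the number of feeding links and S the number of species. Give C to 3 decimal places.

C = 0.160

The web has S = 9 species and L = 13 feeding links.
C = L / S² = 13 / 81 = 0.1605 ≈ 0.160.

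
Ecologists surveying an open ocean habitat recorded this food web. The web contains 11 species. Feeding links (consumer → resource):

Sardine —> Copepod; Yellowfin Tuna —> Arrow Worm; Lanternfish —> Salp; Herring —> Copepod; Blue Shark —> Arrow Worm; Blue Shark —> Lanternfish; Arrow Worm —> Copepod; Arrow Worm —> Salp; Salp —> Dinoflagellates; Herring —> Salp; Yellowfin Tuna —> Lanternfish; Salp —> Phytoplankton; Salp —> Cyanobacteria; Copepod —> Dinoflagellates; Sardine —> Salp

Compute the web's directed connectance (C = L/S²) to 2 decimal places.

C = 0.12

The web has S = 11 species and L = 15 feeding links.
C = L / S² = 15 / 121 = 0.1240 ≈ 0.12.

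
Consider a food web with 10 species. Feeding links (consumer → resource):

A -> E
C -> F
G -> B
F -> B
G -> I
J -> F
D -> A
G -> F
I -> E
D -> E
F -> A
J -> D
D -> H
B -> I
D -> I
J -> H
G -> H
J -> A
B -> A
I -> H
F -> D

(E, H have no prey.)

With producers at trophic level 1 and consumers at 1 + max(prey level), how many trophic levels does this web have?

5

Producers (level 1): E, H.
E → I → B → F → G gives G level 5.
No species has a prey at level 5, so no species reaches level 6.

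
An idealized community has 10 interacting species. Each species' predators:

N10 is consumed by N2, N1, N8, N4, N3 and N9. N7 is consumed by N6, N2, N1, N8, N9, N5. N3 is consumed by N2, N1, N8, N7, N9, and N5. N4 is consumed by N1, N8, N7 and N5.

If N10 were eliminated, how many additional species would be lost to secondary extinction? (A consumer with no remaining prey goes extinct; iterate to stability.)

Remove N10.
Round 1: N4 (all prey gone), N3 (all prey gone) → extinct.
Round 2: N7 (all prey gone) → extinct.
Round 3: N6 (all prey gone), N8 (all prey gone), N2 (all prey gone), N5 (all prey gone), N9 (all prey gone), N1 (all prey gone) → extinct.
No further losses. Total secondary extinctions: 9.

9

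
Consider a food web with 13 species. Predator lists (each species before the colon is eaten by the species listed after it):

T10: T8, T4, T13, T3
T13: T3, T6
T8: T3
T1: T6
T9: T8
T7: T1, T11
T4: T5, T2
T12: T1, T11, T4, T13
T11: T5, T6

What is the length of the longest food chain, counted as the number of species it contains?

One longest chain: T12 → T13 → T3.
It has 3 species and 2 links.

3 species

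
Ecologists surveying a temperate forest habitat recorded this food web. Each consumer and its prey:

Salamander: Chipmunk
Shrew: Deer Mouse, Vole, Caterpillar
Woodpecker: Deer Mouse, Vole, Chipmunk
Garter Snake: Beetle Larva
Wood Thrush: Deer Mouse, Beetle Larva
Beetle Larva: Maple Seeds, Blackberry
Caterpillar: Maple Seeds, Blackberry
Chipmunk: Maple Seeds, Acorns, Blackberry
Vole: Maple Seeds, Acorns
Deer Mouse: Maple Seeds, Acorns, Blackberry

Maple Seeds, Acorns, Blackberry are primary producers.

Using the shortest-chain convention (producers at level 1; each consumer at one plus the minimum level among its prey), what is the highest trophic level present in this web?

Producers (level 1): Maple Seeds, Acorns, Blackberry.
Following each consumer down to its lowest-level prey: Maple Seeds → Beetle Larva → Garter Snake (levels 1 through 3).
All prey of Garter Snake (Beetle Larva 2) are at level 2 or above, so Garter Snake is at level 1 + 2 = 3.
Every consumer has at least one prey at level 2 or below, so none exceeds level 3.

3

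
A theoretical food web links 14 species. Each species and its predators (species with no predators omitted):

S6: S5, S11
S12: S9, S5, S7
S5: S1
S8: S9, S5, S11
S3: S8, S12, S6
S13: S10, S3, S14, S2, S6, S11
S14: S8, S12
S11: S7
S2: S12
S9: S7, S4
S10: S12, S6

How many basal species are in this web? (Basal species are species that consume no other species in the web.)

1

Basal species (no prey listed): S13.
Count: 1.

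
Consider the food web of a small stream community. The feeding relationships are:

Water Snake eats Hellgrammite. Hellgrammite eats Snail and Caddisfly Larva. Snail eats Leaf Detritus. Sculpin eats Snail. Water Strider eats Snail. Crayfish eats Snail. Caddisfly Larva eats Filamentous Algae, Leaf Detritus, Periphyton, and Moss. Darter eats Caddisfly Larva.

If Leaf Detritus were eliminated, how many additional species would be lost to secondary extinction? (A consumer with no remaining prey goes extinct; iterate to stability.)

Remove Leaf Detritus.
Round 1: Snail (all prey gone) → extinct.
Round 2: Crayfish (all prey gone), Water Strider (all prey gone), Sculpin (all prey gone) → extinct.
No further losses. Total secondary extinctions: 4.

4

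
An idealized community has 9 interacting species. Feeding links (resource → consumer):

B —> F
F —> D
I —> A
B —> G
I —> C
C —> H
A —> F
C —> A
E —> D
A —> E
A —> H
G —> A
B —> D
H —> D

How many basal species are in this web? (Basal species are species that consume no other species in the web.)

Basal species (no prey listed): I, B.
Count: 2.

2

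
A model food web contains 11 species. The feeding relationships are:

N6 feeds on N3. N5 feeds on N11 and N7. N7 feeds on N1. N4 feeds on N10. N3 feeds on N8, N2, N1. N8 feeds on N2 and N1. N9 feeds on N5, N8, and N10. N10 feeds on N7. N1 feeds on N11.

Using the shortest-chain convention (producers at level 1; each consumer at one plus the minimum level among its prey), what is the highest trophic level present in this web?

Producers (level 1): N2, N11.
Following each consumer down to its lowest-level prey: N11 → N1 → N7 → N10 → N4 (levels 1 through 5).
All prey of N4 (N10 4) are at level 4 or above, so N4 is at level 1 + 4 = 5.
Every consumer has at least one prey at level 4 or below, so none exceeds level 5.

5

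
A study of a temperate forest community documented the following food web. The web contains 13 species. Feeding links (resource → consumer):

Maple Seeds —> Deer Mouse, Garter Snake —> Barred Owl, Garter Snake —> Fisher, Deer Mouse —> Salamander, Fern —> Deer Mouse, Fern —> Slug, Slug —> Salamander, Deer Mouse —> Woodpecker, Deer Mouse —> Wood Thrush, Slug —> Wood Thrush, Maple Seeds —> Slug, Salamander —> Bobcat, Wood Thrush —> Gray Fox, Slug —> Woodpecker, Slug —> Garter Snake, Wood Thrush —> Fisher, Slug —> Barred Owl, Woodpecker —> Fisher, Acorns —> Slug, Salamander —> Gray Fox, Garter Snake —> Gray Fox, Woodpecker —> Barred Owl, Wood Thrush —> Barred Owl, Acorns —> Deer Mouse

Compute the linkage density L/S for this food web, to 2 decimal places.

There are L = 24 links among S = 13 species.
L/S = 24/13 = 1.8462 ≈ 1.85.

L/S = 1.85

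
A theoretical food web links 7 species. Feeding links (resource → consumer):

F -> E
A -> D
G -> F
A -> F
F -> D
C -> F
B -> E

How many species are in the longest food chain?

3 species

One longest chain: C → F → E.
It has 3 species and 2 links.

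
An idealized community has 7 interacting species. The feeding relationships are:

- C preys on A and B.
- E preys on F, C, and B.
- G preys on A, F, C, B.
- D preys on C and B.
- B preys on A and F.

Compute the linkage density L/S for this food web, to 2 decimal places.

L/S = 1.86

There are L = 13 links among S = 7 species.
L/S = 13/7 = 1.8571 ≈ 1.86.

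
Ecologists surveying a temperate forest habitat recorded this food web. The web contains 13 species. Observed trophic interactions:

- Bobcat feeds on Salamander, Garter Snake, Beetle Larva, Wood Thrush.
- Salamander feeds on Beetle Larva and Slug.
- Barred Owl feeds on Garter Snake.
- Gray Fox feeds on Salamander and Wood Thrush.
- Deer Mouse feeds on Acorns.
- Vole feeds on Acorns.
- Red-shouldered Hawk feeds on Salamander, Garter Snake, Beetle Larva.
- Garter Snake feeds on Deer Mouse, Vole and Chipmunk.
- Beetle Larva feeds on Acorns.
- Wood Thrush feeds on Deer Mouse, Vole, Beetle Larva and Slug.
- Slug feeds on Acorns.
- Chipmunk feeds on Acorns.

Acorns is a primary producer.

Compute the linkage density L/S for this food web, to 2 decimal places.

There are L = 24 links among S = 13 species.
L/S = 24/13 = 1.8462 ≈ 1.85.

L/S = 1.85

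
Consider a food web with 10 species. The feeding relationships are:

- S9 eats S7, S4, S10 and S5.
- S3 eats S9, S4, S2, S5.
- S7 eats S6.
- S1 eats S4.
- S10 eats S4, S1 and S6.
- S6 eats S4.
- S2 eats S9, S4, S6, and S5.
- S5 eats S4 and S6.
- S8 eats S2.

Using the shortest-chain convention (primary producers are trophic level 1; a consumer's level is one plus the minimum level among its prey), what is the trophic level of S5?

S4 is a producer → level 1.
S5 eats S4 → level 2.

Trophic level 2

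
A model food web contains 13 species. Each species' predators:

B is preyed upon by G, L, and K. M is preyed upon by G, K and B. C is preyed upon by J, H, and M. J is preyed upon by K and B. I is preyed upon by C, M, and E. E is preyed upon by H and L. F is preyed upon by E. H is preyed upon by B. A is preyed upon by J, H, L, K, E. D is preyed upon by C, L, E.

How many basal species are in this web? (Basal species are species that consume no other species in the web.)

Basal species (no prey listed): F, D, I, A.
Count: 4.

4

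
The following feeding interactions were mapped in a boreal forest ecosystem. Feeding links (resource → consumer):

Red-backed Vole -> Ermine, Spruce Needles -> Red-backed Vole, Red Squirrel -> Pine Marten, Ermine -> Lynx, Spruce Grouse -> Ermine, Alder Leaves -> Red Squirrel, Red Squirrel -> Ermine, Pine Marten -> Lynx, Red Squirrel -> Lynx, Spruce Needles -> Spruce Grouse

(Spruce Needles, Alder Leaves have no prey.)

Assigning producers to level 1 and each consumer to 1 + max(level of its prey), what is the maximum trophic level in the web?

4

Producers (level 1): Spruce Needles, Alder Leaves.
Spruce Needles → Red-backed Vole → Ermine → Lynx gives Lynx level 4.
No species has a prey at level 4, so no species reaches level 5.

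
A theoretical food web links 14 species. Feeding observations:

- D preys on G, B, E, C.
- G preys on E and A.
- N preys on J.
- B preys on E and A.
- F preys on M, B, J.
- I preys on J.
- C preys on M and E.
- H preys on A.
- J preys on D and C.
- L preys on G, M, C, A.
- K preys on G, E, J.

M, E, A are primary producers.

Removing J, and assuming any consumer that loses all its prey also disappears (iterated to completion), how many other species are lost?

2

Remove J.
Round 1: N (all prey gone), I (all prey gone) → extinct.
No further losses. Total secondary extinctions: 2.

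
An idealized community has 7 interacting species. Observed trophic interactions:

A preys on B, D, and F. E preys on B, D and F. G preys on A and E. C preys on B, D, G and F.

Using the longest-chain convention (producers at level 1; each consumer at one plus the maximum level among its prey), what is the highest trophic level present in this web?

4

Producers (level 1): F, D, B.
F → E → G → C gives C level 4.
No species has a prey at level 4, so no species reaches level 5.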